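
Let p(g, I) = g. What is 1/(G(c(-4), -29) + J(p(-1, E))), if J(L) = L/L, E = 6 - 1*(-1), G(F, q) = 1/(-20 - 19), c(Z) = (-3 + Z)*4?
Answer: 39/38 ≈ 1.0263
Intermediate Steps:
c(Z) = -12 + 4*Z
G(F, q) = -1/39 (G(F, q) = 1/(-39) = -1/39)
E = 7 (E = 6 + 1 = 7)
J(L) = 1
1/(G(c(-4), -29) + J(p(-1, E))) = 1/(-1/39 + 1) = 1/(38/39) = 39/38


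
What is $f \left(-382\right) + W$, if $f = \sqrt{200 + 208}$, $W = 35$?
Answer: $35 - 764 \sqrt{102} \approx -7681.0$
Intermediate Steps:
$f = 2 \sqrt{102}$ ($f = \sqrt{408} = 2 \sqrt{102} \approx 20.199$)
$f \left(-382\right) + W = 2 \sqrt{102} \left(-382\right) + 35 = - 764 \sqrt{102} + 35 = 35 - 764 \sqrt{102}$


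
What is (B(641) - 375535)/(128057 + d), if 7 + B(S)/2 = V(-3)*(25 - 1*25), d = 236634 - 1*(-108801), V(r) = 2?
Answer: -375549/473492 ≈ -0.79315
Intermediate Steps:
d = 345435 (d = 236634 + 108801 = 345435)
B(S) = -14 (B(S) = -14 + 2*(2*(25 - 1*25)) = -14 + 2*(2*(25 - 25)) = -14 + 2*(2*0) = -14 + 2*0 = -14 + 0 = -14)
(B(641) - 375535)/(128057 + d) = (-14 - 375535)/(128057 + 345435) = -375549/473492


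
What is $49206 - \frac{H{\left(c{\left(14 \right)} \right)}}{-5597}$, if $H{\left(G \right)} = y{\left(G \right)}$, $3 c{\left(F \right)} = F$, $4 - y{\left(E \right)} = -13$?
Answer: $\frac{275405999}{5597} \approx 49206.0$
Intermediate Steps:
$y{\left(E \right)} = 17$ ($y{\left(E \right)} = 4 - -13 = 4 + 13 = 17$)
$c{\left(F \right)} = \frac{F}{3}$
$H{\left(G \right)} = 17$
$49206 - \frac{H{\left(c{\left(14 \right)} \right)}}{-5597} = 49206 - \frac{17}{-5597} = 49206 - 17 \left(- \frac{1}{5597}\right) = 49206 - - \frac{17}{5597} = 49206 + \frac{17}{5597} = \frac{275405999}{5597}$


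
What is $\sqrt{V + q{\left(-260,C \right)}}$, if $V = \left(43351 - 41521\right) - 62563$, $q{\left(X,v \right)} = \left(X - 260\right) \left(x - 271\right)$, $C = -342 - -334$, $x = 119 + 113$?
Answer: $i \sqrt{40453} \approx 201.13 i$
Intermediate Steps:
$x = 232$
$C = -8$ ($C = -342 + 334 = -8$)
$q{\left(X,v \right)} = 10140 - 39 X$ ($q{\left(X,v \right)} = \left(X - 260\right) \left(232 - 271\right) = \left(-260 + X\right) \left(-39\right) = 10140 - 39 X$)
$V = -60733$ ($V = 1830 - 62563 = -60733$)
$\sqrt{V + q{\left(-260,C \right)}} = \sqrt{-60733 + \left(10140 - -10140\right)} = \sqrt{-60733 + \left(10140 + 10140\right)} = \sqrt{-60733 + 20280} = \sqrt{-40453} = i \sqrt{40453}$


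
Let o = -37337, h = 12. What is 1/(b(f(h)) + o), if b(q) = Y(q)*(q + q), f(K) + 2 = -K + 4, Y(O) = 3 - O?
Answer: -1/37597 ≈ -2.6598e-5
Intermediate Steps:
f(K) = 2 - K (f(K) = -2 + (-K + 4) = -2 + (4 - K) = 2 - K)
b(q) = 2*q*(3 - q) (b(q) = (3 - q)*(q + q) = (3 - q)*(2*q) = 2*q*(3 - q))
1/(b(f(h)) + o) = 1/(2*(2 - 1*12)*(3 - (2 - 1*12)) - 37337) = 1/(2*(2 - 12)*(3 - (2 - 12)) - 37337) = 1/(2*(-10)*(3 - 1*(-10)) - 37337) = 1/(2*(-10)*(3 + 10) - 37337) = 1/(2*(-10)*13 - 37337) = 1/(-260 - 37337) = 1/(-37597) = -1/37597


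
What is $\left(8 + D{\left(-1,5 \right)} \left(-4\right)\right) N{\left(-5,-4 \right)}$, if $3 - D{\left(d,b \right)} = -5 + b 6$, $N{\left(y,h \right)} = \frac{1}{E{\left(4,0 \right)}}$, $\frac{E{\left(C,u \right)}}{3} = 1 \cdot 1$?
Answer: $32$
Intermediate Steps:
$E{\left(C,u \right)} = 3$ ($E{\left(C,u \right)} = 3 \cdot 1 \cdot 1 = 3 \cdot 1 = 3$)
$N{\left(y,h \right)} = \frac{1}{3}$
$D{\left(d,b \right)} = 8 - 6 b$ ($D{\left(d,b \right)} = 3 - \left(-5 + b 6\right) = 3 - \left(-5 + 6 b\right) = 8 - 6 b$)
$\left(8 + D{\left(-1,5 \right)} \left(-4\right)\right) N{\left(-5,-4 \right)} = \left(8 + \left(8 - 30\right) \left(-4\right)\right) \frac{1}{3} = \left(8 - -88\right) \frac{1}{3} = \left(8 + 88\right) \frac{1}{3} = 96 \cdot \frac{1}{3} = 32$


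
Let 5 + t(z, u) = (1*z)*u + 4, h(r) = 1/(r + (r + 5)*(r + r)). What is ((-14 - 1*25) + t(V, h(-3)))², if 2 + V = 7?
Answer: 14641/9 ≈ 1626.8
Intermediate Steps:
V = 5 (V = -2 + 7 = 5)
h(r) = 1/(r + 2*r*(5 + r)) (h(r) = 1/(r + (5 + r)*(2*r)) = 1/(r + 2*r*(5 + r)))
t(z, u) = -1 + u*z (t(z, u) = -5 + ((1*z)*u + 4) = -5 + (z*u + 4) = -5 + (u*z + 4) = -5 + (4 + u*z) = -1 + u*z)
((-14 - 1*25) + t(V, h(-3)))² = ((-14 - 1*25) + (-1 + (1/((-3)*(11 + 2*(-3))))*5))² = ((-14 - 25) + (-1 - 1/(3*(11 - 6))*5))² = (-39 + (-1 - ⅓/5*5))² = (-39 + (-1 - ⅓*⅕*5))² = (-39 + (-1 - 1/15*5))² = (-39 + (-1 - ⅓))² = (-39 - 4/3)² = (-121/3)² = 14641/9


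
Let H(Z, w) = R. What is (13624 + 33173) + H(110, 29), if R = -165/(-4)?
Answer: 187353/4 ≈ 46838.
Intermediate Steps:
R = 165/4 (R = -165*(-¼) = 165/4 ≈ 41.250)
H(Z, w) = 165/4
(13624 + 33173) + H(110, 29) = (13624 + 33173) + 165/4 = 46797 + 165/4 = 187353/4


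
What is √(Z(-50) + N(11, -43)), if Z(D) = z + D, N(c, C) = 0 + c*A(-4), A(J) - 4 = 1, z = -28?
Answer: I*√23 ≈ 4.7958*I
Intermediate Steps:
A(J) = 5 (A(J) = 4 + 1 = 5)
N(c, C) = 5*c (N(c, C) = 0 + c*5 = 0 + 5*c = 5*c)
Z(D) = -28 + D
√(Z(-50) + N(11, -43)) = √((-28 - 50) + 5*11) = √(-78 + 55) = √(-23) = I*√23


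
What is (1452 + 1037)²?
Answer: 6195121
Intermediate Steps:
(1452 + 1037)² = 2489² = 6195121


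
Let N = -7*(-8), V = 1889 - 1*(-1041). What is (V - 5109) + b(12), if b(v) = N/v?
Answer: -6523/3 ≈ -2174.3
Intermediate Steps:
V = 2930 (V = 1889 + 1041 = 2930)
N = 56
b(v) = 56/v
(V - 5109) + b(12) = (2930 - 5109) + 56/12 = -2179 + 56*(1/12) = -2179 + 14/3 = -6523/3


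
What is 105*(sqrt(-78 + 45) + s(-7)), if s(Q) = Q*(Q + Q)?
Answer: 10290 + 105*I*sqrt(33) ≈ 10290.0 + 603.18*I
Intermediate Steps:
s(Q) = 2*Q**2 (s(Q) = Q*(2*Q) = 2*Q**2)
105*(sqrt(-78 + 45) + s(-7)) = 105*(sqrt(-78 + 45) + 2*(-7)**2) = 105*(sqrt(-33) + 2*49) = 105*(I*sqrt(33) + 98) = 105*(98 + I*sqrt(33)) = 10290 + 105*I*sqrt(33)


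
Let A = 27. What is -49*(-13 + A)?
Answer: -686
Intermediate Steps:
-49*(-13 + A) = -49*(-13 + 27) = -49*14 = -686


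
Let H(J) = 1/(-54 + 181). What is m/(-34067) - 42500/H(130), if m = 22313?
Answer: -183876654813/34067 ≈ -5.3975e+6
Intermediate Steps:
H(J) = 1/127
m/(-34067) - 42500/H(130) = 22313/(-34067) - 42500/1/127 = 22313*(-1/34067) - 42500*127 = -22313/34067 - 5397500 = -183876654813/34067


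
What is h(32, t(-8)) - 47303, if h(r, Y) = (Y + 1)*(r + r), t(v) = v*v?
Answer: -43143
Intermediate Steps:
t(v) = v**2
h(r, Y) = 2*r*(1 + Y) (h(r, Y) = (1 + Y)*(2*r) = 2*r*(1 + Y))
h(32, t(-8)) - 47303 = 2*32*(1 + (-8)**2) - 47303 = 2*32*(1 + 64) - 47303 = 2*32*65 - 47303 = 4160 - 47303 = -43143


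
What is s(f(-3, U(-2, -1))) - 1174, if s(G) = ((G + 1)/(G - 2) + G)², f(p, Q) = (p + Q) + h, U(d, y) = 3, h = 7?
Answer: -27501/25 ≈ -1100.0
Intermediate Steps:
f(p, Q) = 7 + Q + p (f(p, Q) = (p + Q) + 7 = (Q + p) + 7 = 7 + Q + p)
s(G) = (G + (1 + G)/(-2 + G))² (s(G) = ((1 + G)/(-2 + G) + G)² = (G + (1 + G)/(-2 + G))²)
s(f(-3, U(-2, -1))) - 1174 = (1 + (7 + 3 - 3)² - (7 + 3 - 3))²/(-2 + (7 + 3 - 3))² - 1174 = (1 + 7² - 1*7)²/(-2 + 7)² - 1174 = (1 + 49 - 7)²/5² - 1174 = (1/25)*43² - 1174 = (1/25)*1849 - 1174 = 1849/25 - 1174 = -27501/25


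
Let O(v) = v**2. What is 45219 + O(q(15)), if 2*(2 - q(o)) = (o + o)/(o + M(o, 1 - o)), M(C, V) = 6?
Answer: 2215812/49 ≈ 45221.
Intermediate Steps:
q(o) = 2 - o/(6 + o) (q(o) = 2 - (o + o)/(2*(o + 6)) = 2 - 2*o/(2*(6 + o)) = 2 - o/(6 + o))
45219 + O(q(15)) = 45219 + ((12 + 15)/(6 + 15))**2 = 45219 + (27/21)**2 = 45219 + ((1/21)*27)**2 = 45219 + (9/7)**2 = 45219 + 81/49 = 2215812/49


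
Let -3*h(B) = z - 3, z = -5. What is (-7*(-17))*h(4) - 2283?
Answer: -5897/3 ≈ -1965.7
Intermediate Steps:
h(B) = 8/3 (h(B) = -(-5 - 3)/3 = -⅓*(-8) = 8/3)
(-7*(-17))*h(4) - 2283 = -7*(-17)*(8/3) - 2283 = 119*(8/3) - 2283 = 952/3 - 2283 = -5897/3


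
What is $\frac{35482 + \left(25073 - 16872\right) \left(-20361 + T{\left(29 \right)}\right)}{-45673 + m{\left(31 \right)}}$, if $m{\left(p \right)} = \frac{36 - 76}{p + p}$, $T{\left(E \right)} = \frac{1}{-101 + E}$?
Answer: $\frac{372621670559}{101943576} \approx 3655.2$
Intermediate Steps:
$m{\left(p \right)} = - \frac{20}{p}$ ($m{\left(p \right)} = - \frac{40}{2 p} = - 40 \frac{1}{2 p} = - \frac{20}{p}$)
$\frac{35482 + \left(25073 - 16872\right) \left(-20361 + T{\left(29 \right)}\right)}{-45673 + m{\left(31 \right)}} = \frac{35482 + \left(25073 - 16872\right) \left(-20361 + \frac{1}{-101 + 29}\right)}{-45673 - \frac{20}{31}} = \frac{35482 + 8201 \left(-20361 + \frac{1}{-72}\right)}{-45673 - \frac{20}{31}} = \frac{35482 + 8201 \left(-20361 - \frac{1}{72}\right)}{-45673 - \frac{20}{31}} = \frac{35482 + 8201 \left(- \frac{1465993}{72}\right)}{- \frac{1415883}{31}} = \left(35482 - \frac{12022608593}{72}\right) \left(- \frac{31}{1415883}\right) = \left(- \frac{12020053889}{72}\right) \left(- \frac{31}{1415883}\right) = \frac{372621670559}{101943576}$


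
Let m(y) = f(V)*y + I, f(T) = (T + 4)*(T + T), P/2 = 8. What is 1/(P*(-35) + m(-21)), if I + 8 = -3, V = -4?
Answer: -1/571 ≈ -0.0017513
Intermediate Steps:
P = 16 (P = 2*8 = 16)
I = -11 (I = -8 - 3 = -11)
f(T) = 2*T*(4 + T) (f(T) = (4 + T)*(2*T) = 2*T*(4 + T))
m(y) = -11 (m(y) = (2*(-4)*(4 - 4))*y - 11 = (2*(-4)*0)*y - 11 = 0*y - 11 = 0 - 11 = -11)
1/(P*(-35) + m(-21)) = 1/(16*(-35) - 11) = 1/(-560 - 11) = 1/(-571) = -1/571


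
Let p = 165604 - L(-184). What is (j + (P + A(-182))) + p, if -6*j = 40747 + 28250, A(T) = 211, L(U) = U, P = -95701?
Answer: 117597/2 ≈ 58799.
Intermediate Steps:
j = -22999/2 (j = -(40747 + 28250)/6 = -⅙*68997 = -22999/2 ≈ -11500.)
p = 165788 (p = 165604 - 1*(-184) = 165604 + 184 = 165788)
(j + (P + A(-182))) + p = (-22999/2 + (-95701 + 211)) + 165788 = (-22999/2 - 95490) + 165788 = -213979/2 + 165788 = 117597/2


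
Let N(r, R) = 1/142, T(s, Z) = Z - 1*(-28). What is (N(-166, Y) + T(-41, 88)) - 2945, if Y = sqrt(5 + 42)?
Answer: -401717/142 ≈ -2829.0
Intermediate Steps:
T(s, Z) = 28 + Z (T(s, Z) = Z + 28 = 28 + Z)
Y = sqrt(47) ≈ 6.8557
N(r, R) = 1/142
(N(-166, Y) + T(-41, 88)) - 2945 = (1/142 + (28 + 88)) - 2945 = (1/142 + 116) - 2945 = 16473/142 - 2945 = -401717/142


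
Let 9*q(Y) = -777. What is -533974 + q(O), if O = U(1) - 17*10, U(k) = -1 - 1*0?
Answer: -1602181/3 ≈ -5.3406e+5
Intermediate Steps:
U(k) = -1 (U(k) = -1 + 0 = -1)
O = -171 (O = -1 - 17*10 = -1 - 170 = -171)
q(Y) = -259/3 (q(Y) = (1/9)*(-777) = -259/3)
-533974 + q(O) = -533974 - 259/3 = -1602181/3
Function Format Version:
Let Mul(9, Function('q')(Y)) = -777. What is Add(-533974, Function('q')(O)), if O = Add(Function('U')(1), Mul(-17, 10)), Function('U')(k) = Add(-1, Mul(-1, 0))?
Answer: Rational(-1602181, 3) ≈ -5.3406e+5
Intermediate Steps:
Function('U')(k) = -1 (Function('U')(k) = Add(-1, 0) = -1)
O = -171 (O = Add(-1, Mul(-17, 10)) = Add(-1, -170) = -171)
Function('q')(Y) = Rational(-259, 3) (Function('q')(Y) = Mul(Rational(1, 9), -777) = Rational(-259, 3))
Add(-533974, Function('q')(O)) = Add(-533974, Rational(-259, 3)) = Rational(-1602181, 3)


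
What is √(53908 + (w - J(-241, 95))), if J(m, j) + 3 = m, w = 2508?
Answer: 2*√14165 ≈ 238.03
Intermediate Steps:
J(m, j) = -3 + m
√(53908 + (w - J(-241, 95))) = √(53908 + (2508 - (-3 - 241))) = √(53908 + (2508 - 1*(-244))) = √(53908 + (2508 + 244)) = √(53908 + 2752) = √56660 = 2*√14165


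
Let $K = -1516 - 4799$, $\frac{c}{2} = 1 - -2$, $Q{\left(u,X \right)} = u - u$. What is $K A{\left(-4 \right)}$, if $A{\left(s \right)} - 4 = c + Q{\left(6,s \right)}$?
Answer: $-63150$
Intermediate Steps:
$Q{\left(u,X \right)} = 0$
$c = 6$ ($c = 2 \left(1 - -2\right) = 2 \left(1 + 2\right) = 2 \cdot 3 = 6$)
$K = -6315$ ($K = -1516 - 4799 = -6315$)
$A{\left(s \right)} = 10$ ($A{\left(s \right)} = 4 + \left(6 + 0\right) = 4 + 6 = 10$)
$K A{\left(-4 \right)} = \left(-6315\right) 10 = -63150$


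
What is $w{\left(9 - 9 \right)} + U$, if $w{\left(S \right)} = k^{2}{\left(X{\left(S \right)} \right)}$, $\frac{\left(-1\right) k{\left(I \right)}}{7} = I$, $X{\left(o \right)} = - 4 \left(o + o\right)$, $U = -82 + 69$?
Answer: $-13$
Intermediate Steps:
$U = -13$
$X{\left(o \right)} = - 8 o$ ($X{\left(o \right)} = - 4 \cdot 2 o = - 8 o$)
$k{\left(I \right)} = - 7 I$
$w{\left(S \right)} = 3136 S^{2}$ ($w{\left(S \right)} = \left(- 7 \left(- 8 S\right)\right)^{2} = \left(56 S\right)^{2} = 3136 S^{2}$)
$w{\left(9 - 9 \right)} + U = 3136 \left(9 - 9\right)^{2} - 13 = 3136 \cdot 0^{2} - 13 = 3136 \cdot 0 - 13 = 0 - 13 = -13$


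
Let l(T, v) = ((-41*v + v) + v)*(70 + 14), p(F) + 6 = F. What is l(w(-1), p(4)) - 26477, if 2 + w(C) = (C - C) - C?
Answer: -19925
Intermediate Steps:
w(C) = -2 - C (w(C) = -2 + ((C - C) - C) = -2 + (0 - C) = -2 - C)
p(F) = -6 + F
l(T, v) = -3276*v (l(T, v) = (-40*v + v)*84 = -39*v*84 = -3276*v)
l(w(-1), p(4)) - 26477 = -3276*(-6 + 4) - 26477 = -3276*(-2) - 26477 = 6552 - 26477 = -19925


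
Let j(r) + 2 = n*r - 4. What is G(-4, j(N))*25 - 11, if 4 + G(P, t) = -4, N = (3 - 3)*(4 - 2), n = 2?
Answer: -211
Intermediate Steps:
N = 0 (N = 0*2 = 0)
j(r) = -6 + 2*r (j(r) = -2 + (2*r - 4) = -2 + (-4 + 2*r) = -6 + 2*r)
G(P, t) = -8 (G(P, t) = -4 - 4 = -8)
G(-4, j(N))*25 - 11 = -8*25 - 11 = -200 - 11 = -211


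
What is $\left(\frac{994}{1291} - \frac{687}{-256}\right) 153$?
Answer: $\frac{174631293}{330496} \approx 528.39$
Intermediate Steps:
$\left(\frac{994}{1291} - \frac{687}{-256}\right) 153 = \left(994 \cdot \frac{1}{1291} - - \frac{687}{256}\right) 153 = \left(\frac{994}{1291} + \frac{687}{256}\right) 153 = \frac{1141381}{330496} \cdot 153 = \frac{174631293}{330496}$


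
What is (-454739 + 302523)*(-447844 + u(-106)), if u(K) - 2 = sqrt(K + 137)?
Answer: 68168717872 - 152216*sqrt(31) ≈ 6.8168e+10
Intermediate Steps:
u(K) = 2 + sqrt(137 + K) (u(K) = 2 + sqrt(K + 137) = 2 + sqrt(137 + K))
(-454739 + 302523)*(-447844 + u(-106)) = (-454739 + 302523)*(-447844 + (2 + sqrt(137 - 106))) = -152216*(-447844 + (2 + sqrt(31))) = -152216*(-447842 + sqrt(31)) = 68168717872 - 152216*sqrt(31)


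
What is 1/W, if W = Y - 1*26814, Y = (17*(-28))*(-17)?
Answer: -1/18722 ≈ -5.3413e-5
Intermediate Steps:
Y = 8092 (Y = -476*(-17) = 8092)
W = -18722 (W = 8092 - 1*26814 = 8092 - 26814 = -18722)
1/W = 1/(-18722) = -1/18722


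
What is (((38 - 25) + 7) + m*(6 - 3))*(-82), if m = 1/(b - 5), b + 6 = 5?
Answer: -1599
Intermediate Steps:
b = -1 (b = -6 + 5 = -1)
m = -⅙ (m = 1/(-1 - 5) = 1/(-6) = -⅙ ≈ -0.16667)
(((38 - 25) + 7) + m*(6 - 3))*(-82) = (((38 - 25) + 7) - (6 - 3)/6)*(-82) = ((13 + 7) - ⅙*3)*(-82) = (20 - ½)*(-82) = (39/2)*(-82) = -1599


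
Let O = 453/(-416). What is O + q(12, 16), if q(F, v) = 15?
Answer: 5787/416 ≈ 13.911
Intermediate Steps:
O = -453/416 (O = 453*(-1/416) = -453/416 ≈ -1.0889)
O + q(12, 16) = -453/416 + 15 = 5787/416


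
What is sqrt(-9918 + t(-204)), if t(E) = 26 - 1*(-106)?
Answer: I*sqrt(9786) ≈ 98.924*I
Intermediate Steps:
t(E) = 132 (t(E) = 26 + 106 = 132)
sqrt(-9918 + t(-204)) = sqrt(-9918 + 132) = sqrt(-9786) = I*sqrt(9786)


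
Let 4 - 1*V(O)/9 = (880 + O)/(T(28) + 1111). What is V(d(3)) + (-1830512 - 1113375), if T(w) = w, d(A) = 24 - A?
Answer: -197238494/67 ≈ -2.9439e+6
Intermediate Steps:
V(O) = 33084/1139 - 9*O/1139 (V(O) = 36 - 9*(880 + O)/(28 + 1111) = 36 - 9*(880 + O)/1139 = 36 - 9*(880/1139 + O/1139) = 36 + (-7920/1139 - 9*O/1139) = 33084/1139 - 9*O/1139)
V(d(3)) + (-1830512 - 1113375) = (33084/1139 - 9*(24 - 1*3)/1139) + (-1830512 - 1113375) = (33084/1139 - 9*(24 - 3)/1139) - 2943887 = (33084/1139 - 9/1139*21) - 2943887 = (33084/1139 - 189/1139) - 2943887 = 1935/67 - 2943887 = -197238494/67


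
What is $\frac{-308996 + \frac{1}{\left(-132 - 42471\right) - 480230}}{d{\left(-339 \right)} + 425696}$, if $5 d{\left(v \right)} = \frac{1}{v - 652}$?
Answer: $- \frac{800496629589895}{1102824027062607} \approx -0.72586$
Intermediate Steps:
$d{\left(v \right)} = \frac{1}{5 \left(-652 + v\right)}$ ($d{\left(v \right)} = \frac{1}{5 \left(v - 652\right)} = \frac{1}{5 \left(-652 + v\right)}$)
$\frac{-308996 + \frac{1}{\left(-132 - 42471\right) - 480230}}{d{\left(-339 \right)} + 425696} = \frac{-308996 + \frac{1}{\left(-132 - 42471\right) - 480230}}{\frac{1}{5 \left(-652 - 339\right)} + 425696} = \frac{-308996 + \frac{1}{\left(-132 - 42471\right) - 480230}}{\frac{1}{5 \left(-991\right)} + 425696} = \frac{-308996 + \frac{1}{-42603 - 480230}}{\frac{1}{5} \left(- \frac{1}{991}\right) + 425696} = \frac{-308996 + \frac{1}{-522833}}{- \frac{1}{4955} + 425696} = \frac{-308996 - \frac{1}{522833}}{\frac{2109323679}{4955}} = \left(- \frac{161553305669}{522833}\right) \frac{4955}{2109323679} = - \frac{800496629589895}{1102824027062607}$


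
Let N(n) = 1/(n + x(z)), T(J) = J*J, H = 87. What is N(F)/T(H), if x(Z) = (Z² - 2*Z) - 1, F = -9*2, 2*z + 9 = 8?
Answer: -4/537399 ≈ -7.4433e-6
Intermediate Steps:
z = -½ (z = -9/2 + (½)*8 = -9/2 + 4 = -½ ≈ -0.50000)
T(J) = J²
F = -18
x(Z) = -1 + Z² - 2*Z
N(n) = 1/(¼ + n) (N(n) = 1/(n + (-1 + (-½)² - 2*(-½))) = 1/(n + (-1 + ¼ + 1)) = 1/(n + ¼) = 1/(¼ + n))
N(F)/T(H) = (4/(1 + 4*(-18)))/(87²) = (4/(1 - 72))/7569 = (4/(-71))*(1/7569) = (4*(-1/71))*(1/7569) = -4/71*1/7569 = -4/537399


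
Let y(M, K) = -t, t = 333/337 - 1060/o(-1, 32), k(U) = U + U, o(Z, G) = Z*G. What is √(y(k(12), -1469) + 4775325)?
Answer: √8677200171694/1348 ≈ 2185.2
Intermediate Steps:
o(Z, G) = G*Z
k(U) = 2*U
t = 91969/2696 (t = 333/337 - 1060/(32*(-1)) = 333*(1/337) - 1060/(-32) = 333/337 - 1060*(-1/32) = 333/337 + 265/8 = 91969/2696 ≈ 34.113)
y(M, K) = -91969/2696 (y(M, K) = -1*91969/2696 = -91969/2696)
√(y(k(12), -1469) + 4775325) = √(-91969/2696 + 4775325) = √(12874184231/2696) = √8677200171694/1348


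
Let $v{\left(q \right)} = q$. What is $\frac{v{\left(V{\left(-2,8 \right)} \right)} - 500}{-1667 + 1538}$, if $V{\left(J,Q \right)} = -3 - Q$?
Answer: $\frac{511}{129} \approx 3.9612$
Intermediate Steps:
$\frac{v{\left(V{\left(-2,8 \right)} \right)} - 500}{-1667 + 1538} = \frac{\left(-3 - 8\right) - 500}{-1667 + 1538} = \frac{\left(-3 - 8\right) - 500}{-129} = \left(-11 - 500\right) \left(- \frac{1}{129}\right) = \left(-511\right) \left(- \frac{1}{129}\right) = \frac{511}{129}$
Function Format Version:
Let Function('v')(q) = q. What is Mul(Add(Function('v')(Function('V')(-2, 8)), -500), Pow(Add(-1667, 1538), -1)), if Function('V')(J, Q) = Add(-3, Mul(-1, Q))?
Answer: Rational(511, 129) ≈ 3.9612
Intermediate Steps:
Mul(Add(Function('v')(Function('V')(-2, 8)), -500), Pow(Add(-1667, 1538), -1)) = Mul(Add(Add(-3, Mul(-1, 8)), -500), Pow(Add(-1667, 1538), -1)) = Mul(Add(Add(-3, -8), -500), Pow(-129, -1)) = Mul(Add(-11, -500), Rational(-1, 129)) = Mul(-511, Rational(-1, 129)) = Rational(511, 129)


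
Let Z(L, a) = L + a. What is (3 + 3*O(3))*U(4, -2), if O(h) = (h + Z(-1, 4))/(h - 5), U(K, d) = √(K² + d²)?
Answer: -12*√5 ≈ -26.833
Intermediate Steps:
O(h) = (3 + h)/(-5 + h) (O(h) = (h + (-1 + 4))/(h - 5) = (h + 3)/(-5 + h) = (3 + h)/(-5 + h))
(3 + 3*O(3))*U(4, -2) = (3 + 3*((3 + 3)/(-5 + 3)))*√(4² + (-2)²) = (3 + 3*(6/(-2)))*√(16 + 4) = (3 + 3*(-½*6))*√20 = (3 + 3*(-3))*(2*√5) = (3 - 9)*(2*√5) = -12*√5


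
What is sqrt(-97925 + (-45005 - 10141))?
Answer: I*sqrt(153071) ≈ 391.24*I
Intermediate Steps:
sqrt(-97925 + (-45005 - 10141)) = sqrt(-97925 - 55146) = sqrt(-153071) = I*sqrt(153071)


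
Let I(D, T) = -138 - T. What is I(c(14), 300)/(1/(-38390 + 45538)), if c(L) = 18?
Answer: -3130824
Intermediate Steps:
I(c(14), 300)/(1/(-38390 + 45538)) = (-138 - 1*300)/(1/(-38390 + 45538)) = (-138 - 300)/(1/7148) = -438/1/7148 = -438*7148 = -3130824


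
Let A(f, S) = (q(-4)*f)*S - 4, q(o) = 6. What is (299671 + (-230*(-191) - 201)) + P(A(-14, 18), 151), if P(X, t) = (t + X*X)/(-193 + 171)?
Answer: 5256393/22 ≈ 2.3893e+5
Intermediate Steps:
A(f, S) = -4 + 6*S*f (A(f, S) = (6*f)*S - 4 = 6*S*f - 4 = -4 + 6*S*f)
P(X, t) = -t/22 - X**2/22 (P(X, t) = (t + X**2)/(-22) = (t + X**2)*(-1/22) = -t/22 - X**2/22)
(299671 + (-230*(-191) - 201)) + P(A(-14, 18), 151) = (299671 + (-230*(-191) - 201)) + (-1/22*151 - (-4 + 6*18*(-14))**2/22) = (299671 + (43930 - 201)) + (-151/22 - (-4 - 1512)**2/22) = (299671 + 43729) + (-151/22 - 1/22*(-1516)**2) = 343400 + (-151/22 - 1/22*2298256) = 343400 + (-151/22 - 1149128/11) = 343400 - 2298407/22 = 5256393/22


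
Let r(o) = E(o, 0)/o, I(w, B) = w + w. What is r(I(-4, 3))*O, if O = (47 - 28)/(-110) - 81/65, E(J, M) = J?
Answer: -2029/1430 ≈ -1.4189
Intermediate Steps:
I(w, B) = 2*w
O = -2029/1430 (O = 19*(-1/110) - 81*1/65 = -19/110 - 81/65 = -2029/1430 ≈ -1.4189)
r(o) = 1 (r(o) = o/o = 1)
r(I(-4, 3))*O = 1*(-2029/1430) = -2029/1430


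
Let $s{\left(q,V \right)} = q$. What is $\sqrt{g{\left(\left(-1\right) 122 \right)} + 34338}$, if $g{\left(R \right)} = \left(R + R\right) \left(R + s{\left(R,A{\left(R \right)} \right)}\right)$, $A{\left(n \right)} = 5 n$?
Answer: $\sqrt{93874} \approx 306.39$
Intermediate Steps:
$g{\left(R \right)} = 4 R^{2}$ ($g{\left(R \right)} = \left(R + R\right) \left(R + R\right) = 2 R 2 R = 4 R^{2}$)
$\sqrt{g{\left(\left(-1\right) 122 \right)} + 34338} = \sqrt{4 \left(\left(-1\right) 122\right)^{2} + 34338} = \sqrt{4 \left(-122\right)^{2} + 34338} = \sqrt{4 \cdot 14884 + 34338} = \sqrt{59536 + 34338} = \sqrt{93874}$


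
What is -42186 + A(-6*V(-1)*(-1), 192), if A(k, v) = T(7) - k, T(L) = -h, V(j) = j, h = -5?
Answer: -42175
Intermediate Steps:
T(L) = 5 (T(L) = -1*(-5) = 5)
A(k, v) = 5 - k
-42186 + A(-6*V(-1)*(-1), 192) = -42186 + (5 - (-6*(-1))*(-1)) = -42186 + (5 - 6*(-1)) = -42186 + (5 - 1*(-6)) = -42186 + (5 + 6) = -42186 + 11 = -42175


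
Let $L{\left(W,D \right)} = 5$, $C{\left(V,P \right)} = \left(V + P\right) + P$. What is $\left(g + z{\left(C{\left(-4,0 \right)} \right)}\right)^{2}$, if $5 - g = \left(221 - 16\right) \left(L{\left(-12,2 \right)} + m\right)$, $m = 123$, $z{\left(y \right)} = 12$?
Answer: $687645729$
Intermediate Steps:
$C{\left(V,P \right)} = V + 2 P$ ($C{\left(V,P \right)} = \left(P + V\right) + P = V + 2 P$)
$g = -26235$ ($g = 5 - \left(221 - 16\right) \left(5 + 123\right) = 5 - 205 \cdot 128 = 5 - 26240 = -26235$)
$\left(g + z{\left(C{\left(-4,0 \right)} \right)}\right)^{2} = \left(-26235 + 12\right)^{2} = \left(-26223\right)^{2} = 687645729$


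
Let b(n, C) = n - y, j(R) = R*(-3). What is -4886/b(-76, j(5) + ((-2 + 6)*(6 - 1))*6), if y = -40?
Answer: 2443/18 ≈ 135.72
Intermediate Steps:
j(R) = -3*R
b(n, C) = 40 + n (b(n, C) = n - 1*(-40) = n + 40 = 40 + n)
-4886/b(-76, j(5) + ((-2 + 6)*(6 - 1))*6) = -4886/(40 - 76) = -4886/(-36) = -4886*(-1/36) = 2443/18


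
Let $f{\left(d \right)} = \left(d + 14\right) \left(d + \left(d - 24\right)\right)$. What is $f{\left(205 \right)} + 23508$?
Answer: $108042$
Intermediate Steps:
$f{\left(d \right)} = \left(-24 + 2 d\right) \left(14 + d\right)$ ($f{\left(d \right)} = \left(14 + d\right) \left(d + \left(d - 24\right)\right) = \left(14 + d\right) \left(d + \left(-24 + d\right)\right) = \left(14 + d\right) \left(-24 + 2 d\right) = \left(-24 + 2 d\right) \left(14 + d\right)$)
$f{\left(205 \right)} + 23508 = \left(-336 + 2 \cdot 205^{2} + 4 \cdot 205\right) + 23508 = \left(-336 + 2 \cdot 42025 + 820\right) + 23508 = \left(-336 + 84050 + 820\right) + 23508 = 84534 + 23508 = 108042$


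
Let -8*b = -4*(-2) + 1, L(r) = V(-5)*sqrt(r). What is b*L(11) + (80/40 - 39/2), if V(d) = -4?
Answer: -35/2 + 9*sqrt(11)/2 ≈ -2.5752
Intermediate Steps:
L(r) = -4*sqrt(r)
b = -9/8 (b = -(-4*(-2) + 1)/8 = -(8 + 1)/8 = -1/8*9 = -9/8 ≈ -1.1250)
b*L(11) + (80/40 - 39/2) = -(-9)*sqrt(11)/2 + (80/40 - 39/2) = 9*sqrt(11)/2 + (80*(1/40) - 39*1/2) = 9*sqrt(11)/2 + (2 - 39/2) = 9*sqrt(11)/2 - 35/2 = -35/2 + 9*sqrt(11)/2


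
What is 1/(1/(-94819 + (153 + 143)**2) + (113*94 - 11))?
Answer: 7203/76431032 ≈ 9.4242e-5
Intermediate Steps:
1/(1/(-94819 + (153 + 143)**2) + (113*94 - 11)) = 1/(1/(-94819 + 296**2) + (10622 - 11)) = 1/(1/(-94819 + 87616) + 10611) = 1/(1/(-7203) + 10611) = 1/(-1/7203 + 10611) = 1/(76431032/7203) = 7203/76431032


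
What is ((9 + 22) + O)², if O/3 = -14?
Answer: 121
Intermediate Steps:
O = -42 (O = 3*(-14) = -42)
((9 + 22) + O)² = ((9 + 22) - 42)² = (31 - 42)² = (-11)² = 121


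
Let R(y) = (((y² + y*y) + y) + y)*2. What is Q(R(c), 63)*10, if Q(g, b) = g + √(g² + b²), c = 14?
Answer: 8400 + 210*√1609 ≈ 16824.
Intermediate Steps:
R(y) = 4*y + 4*y² (R(y) = (((y² + y²) + y) + y)*2 = ((2*y² + y) + y)*2 = ((y + 2*y²) + y)*2 = (2*y + 2*y²)*2 = 4*y + 4*y²)
Q(g, b) = g + √(b² + g²)
Q(R(c), 63)*10 = (4*14*(1 + 14) + √(63² + (4*14*(1 + 14))²))*10 = (4*14*15 + √(3969 + (4*14*15)²))*10 = (840 + √(3969 + 840²))*10 = (840 + √(3969 + 705600))*10 = (840 + √709569)*10 = (840 + 21*√1609)*10 = 8400 + 210*√1609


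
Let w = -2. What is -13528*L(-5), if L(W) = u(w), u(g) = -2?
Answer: 27056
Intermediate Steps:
L(W) = -2
-13528*L(-5) = -13528*(-2) = 27056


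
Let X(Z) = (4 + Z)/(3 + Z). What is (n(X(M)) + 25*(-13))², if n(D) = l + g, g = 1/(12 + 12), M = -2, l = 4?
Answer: 59336209/576 ≈ 1.0301e+5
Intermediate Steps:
X(Z) = (4 + Z)/(3 + Z)
g = 1/24 ≈ 0.041667
n(D) = 97/24 (n(D) = 4 + 1/24 = 97/24)
(n(X(M)) + 25*(-13))² = (97/24 + 25*(-13))² = (97/24 - 325)² = (-7703/24)² = 59336209/576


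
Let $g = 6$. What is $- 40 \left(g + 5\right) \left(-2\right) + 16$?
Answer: $896$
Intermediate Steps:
$- 40 \left(g + 5\right) \left(-2\right) + 16 = - 40 \left(6 + 5\right) \left(-2\right) + 16 = - 40 \cdot 11 \left(-2\right) + 16 = \left(-40\right) \left(-22\right) + 16 = 880 + 16 = 896$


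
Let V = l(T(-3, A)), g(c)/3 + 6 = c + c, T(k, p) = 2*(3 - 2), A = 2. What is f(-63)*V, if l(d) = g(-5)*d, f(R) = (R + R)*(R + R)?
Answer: -1524096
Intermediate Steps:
T(k, p) = 2 (T(k, p) = 2*1 = 2)
g(c) = -18 + 6*c (g(c) = -18 + 3*(c + c) = -18 + 3*(2*c) = -18 + 6*c)
f(R) = 4*R² (f(R) = (2*R)*(2*R) = 4*R²)
l(d) = -48*d (l(d) = (-18 + 6*(-5))*d = (-18 - 30)*d = -48*d)
V = -96 (V = -48*2 = -96)
f(-63)*V = (4*(-63)²)*(-96) = (4*3969)*(-96) = 15876*(-96) = -1524096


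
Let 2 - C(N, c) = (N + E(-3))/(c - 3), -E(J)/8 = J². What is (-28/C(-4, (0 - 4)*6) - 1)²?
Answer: 134689/121 ≈ 1113.1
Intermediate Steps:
E(J) = -8*J²
C(N, c) = 2 - (-72 + N)/(-3 + c) (C(N, c) = 2 - (N - 8*(-3)²)/(c - 3) = 2 - (N - 8*9)/(-3 + c) = 2 - (N - 72)/(-3 + c) = 2 - (-72 + N)/(-3 + c))
(-28/C(-4, (0 - 4)*6) - 1)² = (-28*(-3 + (0 - 4)*6)/(66 - 1*(-4) + 2*((0 - 4)*6)) - 1)² = (-28*(-3 - 4*6)/(66 + 4 + 2*(-4*6)) - 1)² = (-28*(-3 - 24)/(66 + 4 + 2*(-24)) - 1)² = (-28*(-27/(66 + 4 - 48)) - 1)² = (-28/((-1/27*22)) - 1)² = (-28/(-22/27) - 1)² = (-28*(-27/22) - 1)² = (378/11 - 1)² = (367/11)² = 134689/121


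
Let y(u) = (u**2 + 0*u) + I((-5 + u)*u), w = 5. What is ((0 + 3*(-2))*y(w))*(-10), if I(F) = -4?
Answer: 1260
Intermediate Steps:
y(u) = -4 + u**2 (y(u) = (u**2 + 0*u) - 4 = (u**2 + 0) - 4 = u**2 - 4 = -4 + u**2)
((0 + 3*(-2))*y(w))*(-10) = ((0 + 3*(-2))*(-4 + 5**2))*(-10) = ((0 - 6)*(-4 + 25))*(-10) = -6*21*(-10) = -126*(-10) = 1260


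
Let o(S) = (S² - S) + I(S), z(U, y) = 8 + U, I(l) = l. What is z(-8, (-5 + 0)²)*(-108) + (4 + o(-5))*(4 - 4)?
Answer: 0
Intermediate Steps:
o(S) = S² (o(S) = (S² - S) + S = S²)
z(-8, (-5 + 0)²)*(-108) + (4 + o(-5))*(4 - 4) = (8 - 8)*(-108) + (4 + (-5)²)*(4 - 4) = 0*(-108) + (4 + 25)*0 = 0 + 29*0 = 0 + 0 = 0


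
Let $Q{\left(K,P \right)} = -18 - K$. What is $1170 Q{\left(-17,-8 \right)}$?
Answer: $-1170$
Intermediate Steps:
$1170 Q{\left(-17,-8 \right)} = 1170 \left(-18 - -17\right) = 1170 \left(-18 + 17\right) = 1170 \left(-1\right) = -1170$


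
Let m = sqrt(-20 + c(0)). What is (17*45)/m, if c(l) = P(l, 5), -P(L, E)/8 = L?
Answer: -153*I*sqrt(5)/2 ≈ -171.06*I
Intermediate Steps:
P(L, E) = -8*L
c(l) = -8*l
m = 2*I*sqrt(5) (m = sqrt(-20 - 8*0) = sqrt(-20 + 0) = sqrt(-20) = 2*I*sqrt(5) ≈ 4.4721*I)
(17*45)/m = (17*45)/((2*I*sqrt(5))) = 765*(-I*sqrt(5)/10) = -153*I*sqrt(5)/2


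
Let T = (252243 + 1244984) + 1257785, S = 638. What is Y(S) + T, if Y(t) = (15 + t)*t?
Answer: 3171626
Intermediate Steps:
Y(t) = t*(15 + t)
T = 2755012 (T = 1497227 + 1257785 = 2755012)
Y(S) + T = 638*(15 + 638) + 2755012 = 638*653 + 2755012 = 416614 + 2755012 = 3171626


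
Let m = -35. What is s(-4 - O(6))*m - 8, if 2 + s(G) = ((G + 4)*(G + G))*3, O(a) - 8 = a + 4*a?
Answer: -335098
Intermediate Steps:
O(a) = 8 + 5*a (O(a) = 8 + (a + 4*a) = 8 + 5*a)
s(G) = -2 + 6*G*(4 + G) (s(G) = -2 + ((G + 4)*(G + G))*3 = -2 + ((4 + G)*(2*G))*3 = -2 + (2*G*(4 + G))*3 = -2 + 6*G*(4 + G))
s(-4 - O(6))*m - 8 = (-2 + 6*(-4 - (8 + 5*6))² + 24*(-4 - (8 + 5*6)))*(-35) - 8 = (-2 + 6*(-4 - (8 + 30))² + 24*(-4 - (8 + 30)))*(-35) - 8 = (-2 + 6*(-4 - 1*38)² + 24*(-4 - 1*38))*(-35) - 8 = (-2 + 6*(-4 - 38)² + 24*(-4 - 38))*(-35) - 8 = (-2 + 6*(-42)² + 24*(-42))*(-35) - 8 = (-2 + 6*1764 - 1008)*(-35) - 8 = (-2 + 10584 - 1008)*(-35) - 8 = 9574*(-35) - 8 = -335090 - 8 = -335098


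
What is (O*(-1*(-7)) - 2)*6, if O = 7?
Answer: 282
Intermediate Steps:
(O*(-1*(-7)) - 2)*6 = (7*(-1*(-7)) - 2)*6 = (7*7 - 2)*6 = (49 - 2)*6 = 47*6 = 282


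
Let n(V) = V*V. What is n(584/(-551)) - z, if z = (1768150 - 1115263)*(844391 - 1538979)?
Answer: 137679251066618212/303601 ≈ 4.5349e+11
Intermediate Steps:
n(V) = V**2
z = -453487475556 (z = 652887*(-694588) = -453487475556)
n(584/(-551)) - z = (584/(-551))**2 - 1*(-453487475556) = (584*(-1/551))**2 + 453487475556 = (-584/551)**2 + 453487475556 = 341056/303601 + 453487475556 = 137679251066618212/303601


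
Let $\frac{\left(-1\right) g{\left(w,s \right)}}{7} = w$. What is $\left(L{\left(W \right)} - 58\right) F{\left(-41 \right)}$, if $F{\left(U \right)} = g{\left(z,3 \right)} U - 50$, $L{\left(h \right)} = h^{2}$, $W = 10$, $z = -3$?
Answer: $-38262$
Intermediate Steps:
$g{\left(w,s \right)} = - 7 w$
$F{\left(U \right)} = -50 + 21 U$ ($F{\left(U \right)} = \left(-7\right) \left(-3\right) U - 50 = 21 U - 50 = -50 + 21 U$)
$\left(L{\left(W \right)} - 58\right) F{\left(-41 \right)} = \left(10^{2} - 58\right) \left(-50 + 21 \left(-41\right)\right) = \left(100 - 58\right) \left(-50 - 861\right) = 42 \left(-911\right) = -38262$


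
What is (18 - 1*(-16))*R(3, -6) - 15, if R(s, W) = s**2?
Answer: 291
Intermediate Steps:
(18 - 1*(-16))*R(3, -6) - 15 = (18 - 1*(-16))*3**2 - 15 = (18 + 16)*9 - 15 = 34*9 - 15 = 306 - 15 = 291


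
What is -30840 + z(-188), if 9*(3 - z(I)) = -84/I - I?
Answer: -13052908/423 ≈ -30858.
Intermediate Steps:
z(I) = 3 + I/9 + 28/(3*I) (z(I) = 3 - (-84/I - I)/9 = 3 - (-I - 84/I)/9 = 3 + (I/9 + 28/(3*I)) = 3 + I/9 + 28/(3*I))
-30840 + z(-188) = -30840 + (⅑)*(84 - 188*(27 - 188))/(-188) = -30840 + (⅑)*(-1/188)*(84 - 188*(-161)) = -30840 + (⅑)*(-1/188)*(84 + 30268) = -30840 + (⅑)*(-1/188)*30352 = -30840 - 7588/423 = -13052908/423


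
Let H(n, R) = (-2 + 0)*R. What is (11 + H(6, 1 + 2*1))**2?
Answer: 25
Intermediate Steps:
H(n, R) = -2*R
(11 + H(6, 1 + 2*1))**2 = (11 - 2*(1 + 2*1))**2 = (11 - 2*(1 + 2))**2 = (11 - 2*3)**2 = (11 - 6)**2 = 5**2 = 25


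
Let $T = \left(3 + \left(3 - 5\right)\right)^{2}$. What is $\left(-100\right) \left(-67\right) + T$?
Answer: $6701$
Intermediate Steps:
$T = 1$ ($T = \left(3 + \left(3 - 5\right)\right)^{2} = \left(3 - 2\right)^{2} = 1^{2} = 1$)
$\left(-100\right) \left(-67\right) + T = \left(-100\right) \left(-67\right) + 1 = 6700 + 1 = 6701$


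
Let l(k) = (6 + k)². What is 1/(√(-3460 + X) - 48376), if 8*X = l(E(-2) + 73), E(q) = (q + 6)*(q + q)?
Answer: -387008/18721922719 - 2*I*√47422/18721922719 ≈ -2.0671e-5 - 2.3263e-8*I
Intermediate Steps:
E(q) = 2*q*(6 + q) (E(q) = (6 + q)*(2*q) = 2*q*(6 + q))
X = 3969/8 (X = (6 + (2*(-2)*(6 - 2) + 73))²/8 = (6 + (2*(-2)*4 + 73))²/8 = (6 + (-16 + 73))²/8 = (6 + 57)²/8 = (⅛)*63² = (⅛)*3969 = 3969/8 ≈ 496.13)
1/(√(-3460 + X) - 48376) = 1/(√(-3460 + 3969/8) - 48376) = 1/(√(-23711/8) - 48376) = 1/(I*√47422/4 - 48376) = 1/(-48376 + I*√47422/4)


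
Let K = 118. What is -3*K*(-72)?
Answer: 25488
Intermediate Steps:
-3*K*(-72) = -354*(-72) = -3*(-8496) = 25488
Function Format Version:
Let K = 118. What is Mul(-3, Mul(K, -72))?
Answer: 25488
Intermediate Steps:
Mul(-3, Mul(K, -72)) = Mul(-3, Mul(118, -72)) = Mul(-3, -8496) = 25488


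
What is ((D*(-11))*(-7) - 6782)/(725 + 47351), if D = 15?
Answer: -331/2828 ≈ -0.11704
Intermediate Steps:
((D*(-11))*(-7) - 6782)/(725 + 47351) = ((15*(-11))*(-7) - 6782)/(725 + 47351) = (-165*(-7) - 6782)/48076 = (1155 - 6782)*(1/48076) = -5627*1/48076 = -331/2828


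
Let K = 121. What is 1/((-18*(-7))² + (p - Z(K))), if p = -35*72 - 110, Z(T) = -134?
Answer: 1/13380 ≈ 7.4738e-5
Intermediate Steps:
p = -2630 (p = -2520 - 110 = -2630)
1/((-18*(-7))² + (p - Z(K))) = 1/((-18*(-7))² + (-2630 - 1*(-134))) = 1/(126² + (-2630 + 134)) = 1/(15876 - 2496) = 1/13380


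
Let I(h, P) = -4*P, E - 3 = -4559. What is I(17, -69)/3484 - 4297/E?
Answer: 60553/59228 ≈ 1.0224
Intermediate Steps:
E = -4556 (E = 3 - 4559 = -4556)
I(17, -69)/3484 - 4297/E = -4*(-69)/3484 - 4297/(-4556) = 276*(1/3484) - 4297*(-1/4556) = 69/871 + 4297/4556 = 60553/59228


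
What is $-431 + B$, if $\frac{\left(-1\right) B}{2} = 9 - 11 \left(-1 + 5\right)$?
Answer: $-361$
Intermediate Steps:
$B = 70$ ($B = - 2 \left(9 - 11 \left(-1 + 5\right)\right) = - 2 \left(9 - 44\right) = \left(-2\right) \left(-35\right) = 70$)
$-431 + B = -431 + 70 = -361$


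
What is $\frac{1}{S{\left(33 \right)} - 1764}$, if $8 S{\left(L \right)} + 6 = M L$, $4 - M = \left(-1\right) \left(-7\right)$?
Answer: $- \frac{8}{14217} \approx -0.00056271$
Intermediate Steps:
$M = -3$ ($M = 4 - \left(-1\right) \left(-7\right) = 4 - 7 = -3$)
$S{\left(L \right)} = - \frac{3}{4} - \frac{3 L}{8}$ ($S{\left(L \right)} = - \frac{3}{4} + \frac{\left(-3\right) L}{8} = - \frac{3}{4} - \frac{3 L}{8}$)
$\frac{1}{S{\left(33 \right)} - 1764} = \frac{1}{\left(- \frac{3}{4} - \frac{99}{8}\right) - 1764} = \frac{1}{- \frac{105}{8} - 1764} = \frac{1}{- \frac{14217}{8}} = - \frac{8}{14217}$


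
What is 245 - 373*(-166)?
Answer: 62163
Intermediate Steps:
245 - 373*(-166) = 245 + 61918 = 62163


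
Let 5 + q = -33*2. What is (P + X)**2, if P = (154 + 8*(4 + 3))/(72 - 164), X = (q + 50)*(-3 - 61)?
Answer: 3809234961/2116 ≈ 1.8002e+6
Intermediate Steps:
q = -71 (q = -5 - 33*2 = -5 - 66 = -71)
X = 1344 (X = (-71 + 50)*(-3 - 61) = -21*(-64) = 1344)
P = -105/46 (P = (154 + 8*7)/(-92) = (154 + 56)*(-1/92) = 210*(-1/92) = -105/46 ≈ -2.2826)
(P + X)**2 = (-105/46 + 1344)**2 = (61719/46)**2 = 3809234961/2116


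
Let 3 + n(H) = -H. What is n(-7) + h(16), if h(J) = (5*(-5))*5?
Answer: -121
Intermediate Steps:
n(H) = -3 - H
h(J) = -125 (h(J) = -25*5 = -125)
n(-7) + h(16) = (-3 - 1*(-7)) - 125 = (-3 + 7) - 125 = 4 - 125 = -121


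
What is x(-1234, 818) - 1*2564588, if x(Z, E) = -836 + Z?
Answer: -2566658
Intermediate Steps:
x(-1234, 818) - 1*2564588 = (-836 - 1234) - 1*2564588 = -2070 - 2564588 = -2566658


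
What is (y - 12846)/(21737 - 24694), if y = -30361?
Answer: 43207/2957 ≈ 14.612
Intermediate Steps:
(y - 12846)/(21737 - 24694) = (-30361 - 12846)/(21737 - 24694) = -43207/(-2957) = -43207*(-1/2957) = 43207/2957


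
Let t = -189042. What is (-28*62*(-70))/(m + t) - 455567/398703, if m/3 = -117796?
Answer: -201063671/147121407 ≈ -1.3667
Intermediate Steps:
m = -353388 (m = 3*(-117796) = -353388)
(-28*62*(-70))/(m + t) - 455567/398703 = (-28*62*(-70))/(-353388 - 189042) - 455567/398703 = -1736*(-70)/(-542430) - 455567*1/398703 = 121520*(-1/542430) - 455567/398703 = -248/1107 - 455567/398703 = -201063671/147121407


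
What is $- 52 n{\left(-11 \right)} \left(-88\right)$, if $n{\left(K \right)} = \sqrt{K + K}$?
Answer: $4576 i \sqrt{22} \approx 21463.0 i$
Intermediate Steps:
$n{\left(K \right)} = \sqrt{2} \sqrt{K}$ ($n{\left(K \right)} = \sqrt{2 K} = \sqrt{2} \sqrt{K}$)
$- 52 n{\left(-11 \right)} \left(-88\right) = - 52 \sqrt{2} \sqrt{-11} \left(-88\right) = - 52 \sqrt{2} i \sqrt{11} \left(-88\right) = - 52 i \sqrt{22} \left(-88\right) = 4576 i \sqrt{22}$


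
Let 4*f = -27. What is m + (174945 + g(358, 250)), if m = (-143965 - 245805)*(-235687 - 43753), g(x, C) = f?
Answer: 435670014953/4 ≈ 1.0892e+11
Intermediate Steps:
f = -27/4 (f = (¼)*(-27) = -27/4 ≈ -6.7500)
g(x, C) = -27/4
m = 108917328800 (m = -389770*(-279440) = 108917328800)
m + (174945 + g(358, 250)) = 108917328800 + (174945 - 27/4) = 108917328800 + 699753/4 = 435670014953/4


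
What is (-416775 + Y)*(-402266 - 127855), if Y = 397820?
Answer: 10048443555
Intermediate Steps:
(-416775 + Y)*(-402266 - 127855) = (-416775 + 397820)*(-402266 - 127855) = -18955*(-530121) = 10048443555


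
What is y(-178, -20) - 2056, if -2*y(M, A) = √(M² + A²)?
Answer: -2056 - √8021 ≈ -2145.6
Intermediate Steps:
y(M, A) = -√(A² + M²)/2 (y(M, A) = -√(M² + A²)/2 = -√(A² + M²)/2)
y(-178, -20) - 2056 = -√((-20)² + (-178)²)/2 - 2056 = -√(400 + 31684)/2 - 2056 = -√8021 - 2056 = -2056 - √8021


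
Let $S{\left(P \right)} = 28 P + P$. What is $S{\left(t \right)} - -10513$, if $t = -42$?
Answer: $9295$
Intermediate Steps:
$S{\left(P \right)} = 29 P$
$S{\left(t \right)} - -10513 = 29 \left(-42\right) - -10513 = -1218 + 10513 = 9295$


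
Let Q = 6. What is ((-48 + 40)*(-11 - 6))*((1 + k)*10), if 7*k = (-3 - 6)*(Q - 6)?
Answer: 1360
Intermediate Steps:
k = 0 (k = ((-3 - 6)*(6 - 6))/7 = (-9*0)/7 = (1/7)*0 = 0)
((-48 + 40)*(-11 - 6))*((1 + k)*10) = ((-48 + 40)*(-11 - 6))*((1 + 0)*10) = (-8*(-17))*(1*10) = 136*10 = 1360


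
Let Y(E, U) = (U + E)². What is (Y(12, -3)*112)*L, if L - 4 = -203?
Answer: -1805328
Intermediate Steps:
Y(E, U) = (E + U)²
L = -199 (L = 4 - 203 = -199)
(Y(12, -3)*112)*L = ((12 - 3)²*112)*(-199) = (9²*112)*(-199) = (81*112)*(-199) = 9072*(-199) = -1805328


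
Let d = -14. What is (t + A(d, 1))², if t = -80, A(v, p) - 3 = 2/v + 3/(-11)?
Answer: 35533521/5929 ≈ 5993.2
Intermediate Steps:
A(v, p) = 30/11 + 2/v (A(v, p) = 3 + (2/v + 3/(-11)) = 3 + (2/v + 3*(-1/11)) = 3 + (2/v - 3/11) = 3 + (-3/11 + 2/v) = 30/11 + 2/v)
(t + A(d, 1))² = (-80 + (30/11 + 2/(-14)))² = (-80 + (30/11 + 2*(-1/14)))² = (-80 + (30/11 - ⅐))² = (-80 + 199/77)² = (-5961/77)² = 35533521/5929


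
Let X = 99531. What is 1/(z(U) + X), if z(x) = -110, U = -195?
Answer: 1/99421 ≈ 1.0058e-5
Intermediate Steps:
1/(z(U) + X) = 1/(-110 + 99531) = 1/99421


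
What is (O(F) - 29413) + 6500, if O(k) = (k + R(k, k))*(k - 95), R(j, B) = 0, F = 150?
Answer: -14663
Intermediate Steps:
O(k) = k*(-95 + k) (O(k) = (k + 0)*(k - 95) = k*(-95 + k))
(O(F) - 29413) + 6500 = (150*(-95 + 150) - 29413) + 6500 = (150*55 - 29413) + 6500 = (8250 - 29413) + 6500 = -21163 + 6500 = -14663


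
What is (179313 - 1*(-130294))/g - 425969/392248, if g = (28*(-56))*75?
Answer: -21442085117/5766045600 ≈ -3.7187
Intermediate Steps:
g = -117600 (g = -1568*75 = -117600)
(179313 - 1*(-130294))/g - 425969/392248 = (179313 - 1*(-130294))/(-117600) - 425969/392248 = (179313 + 130294)*(-1/117600) - 425969*1/392248 = 309607*(-1/117600) - 425969/392248 = -309607/117600 - 425969/392248 = -21442085117/5766045600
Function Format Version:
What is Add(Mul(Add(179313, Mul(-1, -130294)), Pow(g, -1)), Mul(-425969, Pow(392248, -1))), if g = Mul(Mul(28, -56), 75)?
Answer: Rational(-21442085117, 5766045600) ≈ -3.7187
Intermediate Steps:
g = -117600 (g = Mul(-1568, 75) = -117600)
Add(Mul(Add(179313, Mul(-1, -130294)), Pow(g, -1)), Mul(-425969, Pow(392248, -1))) = Add(Mul(Add(179313, Mul(-1, -130294)), Pow(-117600, -1)), Mul(-425969, Pow(392248, -1))) = Add(Mul(Add(179313, 130294), Rational(-1, 117600)), Mul(-425969, Rational(1, 392248))) = Add(Mul(309607, Rational(-1, 117600)), Rational(-425969, 392248)) = Add(Rational(-309607, 117600), Rational(-425969, 392248)) = Rational(-21442085117, 5766045600)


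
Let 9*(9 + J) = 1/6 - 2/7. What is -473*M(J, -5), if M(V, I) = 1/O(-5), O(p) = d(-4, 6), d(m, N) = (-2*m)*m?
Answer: 473/32 ≈ 14.781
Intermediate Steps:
J = -3407/378 (J = -9 + (1/6 - 2/7)/9 = -9 + (1*(⅙) - 2*⅐)/9 = -9 + (⅙ - 2/7)/9 = -9 + (⅑)*(-5/42) = -9 - 5/378 = -3407/378 ≈ -9.0132)
d(m, N) = -2*m²
O(p) = -32 (O(p) = -2*(-4)² = -2*16 = -32)
M(V, I) = -1/32 (M(V, I) = 1/(-32) = -1/32)
-473*M(J, -5) = -473*(-1/32) = 473/32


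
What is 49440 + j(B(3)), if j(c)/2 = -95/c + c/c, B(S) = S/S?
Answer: 49252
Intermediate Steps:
B(S) = 1
j(c) = 2 - 190/c (j(c) = 2*(-95/c + c/c) = 2*(-95/c + 1) = 2*(1 - 95/c) = 2 - 190/c)
49440 + j(B(3)) = 49440 + (2 - 190/1) = 49440 + (2 - 190*1) = 49440 + (2 - 190) = 49440 - 188 = 49252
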